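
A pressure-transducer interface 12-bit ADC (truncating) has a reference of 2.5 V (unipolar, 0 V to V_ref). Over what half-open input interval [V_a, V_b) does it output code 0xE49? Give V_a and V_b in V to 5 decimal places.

[2.23206 V, 2.23267 V)

LSB = 2.5/2^12 = 0.610 mV.
Code 0xE49 = 3657 decimal.
V_a = V_low + 3657·LSB = 2.23206 V; V_b = V_low + 3658·LSB = 2.23267 V.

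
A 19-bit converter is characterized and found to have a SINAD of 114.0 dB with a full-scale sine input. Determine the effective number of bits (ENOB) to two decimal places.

18.64 bits

ENOB = (SINAD − 1.76) / 6.02 = (114.0 − 1.76)/6.02 = 18.645.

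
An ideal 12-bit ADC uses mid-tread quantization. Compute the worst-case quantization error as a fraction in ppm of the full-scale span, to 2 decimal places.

Rounding → worst-case error = ½ LSB = V_FS/2^13, so 1e+06/8192 = 122.07 ppm of full scale.

122.07 ppm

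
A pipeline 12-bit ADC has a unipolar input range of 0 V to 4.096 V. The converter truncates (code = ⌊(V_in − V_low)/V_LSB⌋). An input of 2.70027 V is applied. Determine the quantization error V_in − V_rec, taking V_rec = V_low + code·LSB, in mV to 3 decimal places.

LSB = 4.096/2^12 = 1.000 mV.
(2.70027 − 0)/0.001 = 2700.2700; ⌊·⌋ gives code 2700.
Code 2700 maps back to 0 + 2700×0.001 V = 2.7 V.
V_in − V_rec = 0.00027 V = 0.270 mV.

0.270 mV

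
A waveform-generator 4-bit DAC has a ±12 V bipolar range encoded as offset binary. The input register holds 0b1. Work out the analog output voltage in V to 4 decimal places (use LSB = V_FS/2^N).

LSB = 24 V / 2^4 = 1.5000 V.
Code 0b1 = 1 decimal.
V_out = (−12) + 1 × 1.5 V = -10.5 V.

-10.5000 V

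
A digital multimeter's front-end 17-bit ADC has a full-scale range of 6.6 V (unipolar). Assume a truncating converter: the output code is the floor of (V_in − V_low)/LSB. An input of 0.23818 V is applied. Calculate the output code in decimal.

code 4730

With 131072 levels over 6.6 V, one step is 50.35 µV.
(V_in − V_low)/LSB = (0.23818 − 0) / 5.0354e-05 = 4730.110.
Floor → code 4730.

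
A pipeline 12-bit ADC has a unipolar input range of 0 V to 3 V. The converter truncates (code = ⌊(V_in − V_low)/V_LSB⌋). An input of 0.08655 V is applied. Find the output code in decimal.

Full-scale span = 3 V; LSB = 3/2^12 = 0.732 mV.
Input sits at 118.170 steps above V_low.
⌊·⌋(118.170) = 118.

code 118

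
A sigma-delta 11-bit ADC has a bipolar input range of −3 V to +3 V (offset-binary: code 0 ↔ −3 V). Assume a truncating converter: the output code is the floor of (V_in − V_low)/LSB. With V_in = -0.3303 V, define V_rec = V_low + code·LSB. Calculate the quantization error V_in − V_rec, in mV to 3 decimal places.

0.755 mV

Step size: 6 V ÷ 2^11 = 2.930 mV.
(V_in − V_low)/LSB = (-0.3303 − (−3))/0.00292969 = 911.2576 → code 911 (floor).
Code 911 maps back to (−3) + 911×0.00292969 V = -0.33105469 V.
Error = -0.3303 − (−0.33105469) = 0.000754688 V = 0.755 mV.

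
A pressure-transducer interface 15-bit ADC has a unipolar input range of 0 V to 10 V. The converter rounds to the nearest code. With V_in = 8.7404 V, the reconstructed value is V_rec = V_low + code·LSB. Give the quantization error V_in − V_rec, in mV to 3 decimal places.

-0.140 mV

One LSB is 10 V / 32768 = 305.18 µV.
Scaled input = 28640.5427 LSBs, so code = 28641.
V_rec = 0 + 28641·0.000305176 = 8.7405396 V.
V_in − V_rec = -0.000139551 V = -0.140 mV.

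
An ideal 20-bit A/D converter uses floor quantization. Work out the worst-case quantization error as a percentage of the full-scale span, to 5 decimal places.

Truncating → worst-case error = 1 LSB = V_FS/2^20, so 100/1048576 = 9.53674e-05 % of full scale.

0.00010 %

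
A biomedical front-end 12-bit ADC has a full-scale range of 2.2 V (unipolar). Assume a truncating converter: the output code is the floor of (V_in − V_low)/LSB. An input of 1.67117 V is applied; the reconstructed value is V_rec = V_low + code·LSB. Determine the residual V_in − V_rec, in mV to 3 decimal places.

0.223 mV

One LSB is 2.2 V / 4096 = 0.537 mV.
(V_in − V_low)/LSB = (1.67117 − 0)/0.000537109 = 3111.4147 → code 3111 (floor).
Reconstructed: 1.6709473 V.
Error = 1.67117 − 1.6709473 = 0.000222734 V = 0.223 mV.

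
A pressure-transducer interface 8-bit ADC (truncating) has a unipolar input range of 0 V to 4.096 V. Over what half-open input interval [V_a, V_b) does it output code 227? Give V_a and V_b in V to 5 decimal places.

LSB = 4.096/2^8 = 16.000 mV.
V_a = V_low + 227·LSB = 3.632 V; V_b = V_low + 228·LSB = 3.648 V.

[3.63200 V, 3.64800 V)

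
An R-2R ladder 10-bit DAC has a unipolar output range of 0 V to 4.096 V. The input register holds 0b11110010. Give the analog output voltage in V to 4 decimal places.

0.9680 V

LSB = 4.096 V / 2^10 = 4.000 mV.
Code 0b11110010 = 242 decimal.
V_out = 0 + 242 × 0.004 V = 0.968 V.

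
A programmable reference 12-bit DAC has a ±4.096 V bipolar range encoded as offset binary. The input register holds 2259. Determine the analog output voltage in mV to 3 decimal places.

LSB = 8.192 V / 2^12 = 2.000 mV.
V_out = (−4.096) + 2259 × 0.002 V = 0.422 V.
= 422.000 mV.

422.000 mV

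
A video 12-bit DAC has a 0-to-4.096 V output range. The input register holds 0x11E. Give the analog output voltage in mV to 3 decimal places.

LSB = 4.096 V / 2^12 = 1.000 mV.
Code 0x11E = 286 decimal.
V_out = 0 + 286 × 0.001 V = 0.286 V.
= 286.000 mV.

286.000 mV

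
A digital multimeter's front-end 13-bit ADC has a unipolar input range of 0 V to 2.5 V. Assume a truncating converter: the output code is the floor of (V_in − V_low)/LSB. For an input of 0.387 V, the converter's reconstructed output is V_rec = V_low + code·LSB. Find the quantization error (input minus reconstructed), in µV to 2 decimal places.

One LSB is 2.5 V / 8192 = 305.18 µV.
(0.387 − 0)/0.000305176 = 1268.1216; ⌊·⌋ gives code 1268.
Reconstructed: 0.38696289 V.
Difference: 3.71094e-05 V → 37.11 µV.

37.11 µV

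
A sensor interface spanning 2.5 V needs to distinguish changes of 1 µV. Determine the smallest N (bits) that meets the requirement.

Number of steps required ≥ 2.5 V / 1 µV = 2500000.00.
Need 2^N ≥ 2500000.00; 2^21 = 2097152, 2^22 = 4194304.
Minimum N = 22.

22 bits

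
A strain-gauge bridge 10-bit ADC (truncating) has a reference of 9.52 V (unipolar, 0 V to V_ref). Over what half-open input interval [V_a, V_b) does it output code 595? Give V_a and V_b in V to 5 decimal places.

[5.53164 V, 5.54094 V)

LSB = 9.52/2^10 = 9.297 mV.
V_a = V_low + 595·LSB = 5.53164 V; V_b = V_low + 596·LSB = 5.54094 V.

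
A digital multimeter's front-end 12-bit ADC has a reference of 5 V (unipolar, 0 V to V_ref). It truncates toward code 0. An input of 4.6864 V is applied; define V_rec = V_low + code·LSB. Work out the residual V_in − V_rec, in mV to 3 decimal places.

0.121 mV

LSB = 5/2^12 = 1.221 mV.
(4.6864 − 0)/0.0012207 = 3839.0989; ⌊·⌋ gives code 3839.
V_rec = 0 + 3839·0.0012207 = 4.6862793 V.
Error = 4.6864 − 4.6862793 = 0.000120703 V = 0.121 mV.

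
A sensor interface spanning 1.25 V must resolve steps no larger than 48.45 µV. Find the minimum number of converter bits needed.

15 bits

Number of steps required ≥ 1.25 V / 48.45 µV = 25799.79.
Need 2^N ≥ 25799.79; 2^14 = 16384, 2^15 = 32768.
Minimum N = 15.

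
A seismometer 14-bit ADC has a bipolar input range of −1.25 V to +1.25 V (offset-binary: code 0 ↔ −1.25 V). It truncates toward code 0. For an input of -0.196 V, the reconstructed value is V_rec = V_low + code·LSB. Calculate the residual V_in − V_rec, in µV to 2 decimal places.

Step size: 2.5 V ÷ 2^14 = 152.59 µV.
Scaled input = 6907.4944 LSBs, so code = 6907.
V_rec = (−1.25) + 6907·0.000152588 = -0.19607544 V.
V_in − V_rec = 7.54395e-05 V = 75.44 µV.

75.44 µV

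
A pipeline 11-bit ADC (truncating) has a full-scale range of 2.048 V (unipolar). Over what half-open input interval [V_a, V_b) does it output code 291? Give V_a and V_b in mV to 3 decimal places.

LSB = 2.048/2^11 = 1.000 mV.
V_a = V_low + 291·LSB = 0.291 V; V_b = V_low + 292·LSB = 0.292 V.

[291.000 mV, 292.000 mV)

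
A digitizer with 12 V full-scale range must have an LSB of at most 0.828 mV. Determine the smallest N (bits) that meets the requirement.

14 bits

Number of steps required ≥ 12 V / 0.828 mV = 14492.75.
Need 2^N ≥ 14492.75; 2^13 = 8192, 2^14 = 16384.
Minimum N = 14.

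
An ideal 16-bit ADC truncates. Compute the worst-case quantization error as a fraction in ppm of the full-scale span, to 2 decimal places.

Truncating → worst-case error = 1 LSB = V_FS/2^16, so 1e+06/65536 = 15.2588 ppm of full scale.

15.26 ppm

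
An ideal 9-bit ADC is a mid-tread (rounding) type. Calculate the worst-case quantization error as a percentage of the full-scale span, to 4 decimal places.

0.0977 %

Rounding → worst-case error = ½ LSB = V_FS/2^10, so 100/1024 = 0.0976562 % of full scale.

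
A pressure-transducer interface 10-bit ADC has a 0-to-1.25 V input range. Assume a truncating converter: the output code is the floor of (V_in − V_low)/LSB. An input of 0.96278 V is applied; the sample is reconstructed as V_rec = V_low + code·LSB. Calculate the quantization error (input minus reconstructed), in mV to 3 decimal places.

0.866 mV

LSB = 1.25/2^10 = 1.221 mV.
(V_in − V_low)/LSB = (0.96278 − 0)/0.0012207 = 788.7094 → code 788 (floor).
Code 788 maps back to 0 + 788×0.0012207 V = 0.96191406 V.
V_in − V_rec = 0.000865937 V = 0.866 mV.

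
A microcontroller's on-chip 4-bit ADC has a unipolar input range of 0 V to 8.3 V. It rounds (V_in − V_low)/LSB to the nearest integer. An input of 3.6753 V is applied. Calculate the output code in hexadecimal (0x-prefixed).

code 0x7 (decimal 7)

Full-scale span = 8.3 V; LSB = 8.3/2^4 = 0.5188 V.
(V_in − V_low)/LSB = (3.6753 − 0) / 0.51875 = 7.085.
Round → code 7.
In hexadecimal (0x-prefixed): 0x7.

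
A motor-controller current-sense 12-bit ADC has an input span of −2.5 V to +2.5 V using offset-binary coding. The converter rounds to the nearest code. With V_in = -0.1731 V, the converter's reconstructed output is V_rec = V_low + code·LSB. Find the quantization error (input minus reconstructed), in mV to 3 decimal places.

Step size: 5 V ÷ 2^12 = 1.221 mV.
Scaled input = 1906.1965 LSBs, so code = 1906.
Reconstructed: -0.17333984 V.
Difference: 0.000239844 V → 0.240 mV.

0.240 mV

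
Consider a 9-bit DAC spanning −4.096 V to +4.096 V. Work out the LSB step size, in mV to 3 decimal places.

Full-scale span = 8.192 V.
LSB = 8.192 / 2^9 = 8.192 / 512 = 0.016 V = 16.000 mV.

16.000 mV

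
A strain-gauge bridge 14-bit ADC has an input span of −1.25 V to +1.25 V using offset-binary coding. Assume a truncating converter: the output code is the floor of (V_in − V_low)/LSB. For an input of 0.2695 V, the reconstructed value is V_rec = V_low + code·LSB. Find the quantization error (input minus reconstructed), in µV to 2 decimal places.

LSB = 2.5/2^14 = 152.59 µV.
(V_in − V_low)/LSB = (0.2695 − (−1.25))/0.000152588 = 9958.1952 → code 9958 (floor).
Reconstructed: 0.26947021 V.
V_in − V_rec = 2.97852e-05 V = 29.79 µV.

29.79 µV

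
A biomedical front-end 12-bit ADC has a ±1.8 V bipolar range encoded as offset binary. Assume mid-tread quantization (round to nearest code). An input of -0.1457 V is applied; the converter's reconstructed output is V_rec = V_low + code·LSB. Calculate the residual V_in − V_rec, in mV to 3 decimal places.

One LSB is 3.6 V / 4096 = 0.879 mV.
(-0.1457 − (−1.8))/0.000878906 = 1882.2258; round gives code 1882.
Reconstructed: -0.14589844 V.
V_in − V_rec = 0.000198437 V = 0.198 mV.

0.198 mV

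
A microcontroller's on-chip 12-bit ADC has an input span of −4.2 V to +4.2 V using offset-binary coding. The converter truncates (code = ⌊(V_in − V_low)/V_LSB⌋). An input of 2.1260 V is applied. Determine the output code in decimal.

Full-scale span = 8.4 V; LSB = 8.4/2^12 = 2.051 mV.
(V_in − V_low)/LSB = (2.1260 − (−4.2)) / 0.00205078 = 3084.678.
Floor → code 3084.

code 3084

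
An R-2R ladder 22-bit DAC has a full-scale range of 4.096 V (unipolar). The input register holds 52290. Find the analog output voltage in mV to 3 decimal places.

51.064 mV

LSB = 4.096 V / 2^22 = 0.98 µV.
V_out = 0 + 52290 × 9.76563e-07 V = 0.0510645 V.
= 51.064 mV.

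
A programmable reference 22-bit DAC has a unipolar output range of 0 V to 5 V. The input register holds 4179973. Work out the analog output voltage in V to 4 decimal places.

4.9829 V

LSB = 5 V / 2^22 = 1.19 µV.
V_out = 0 + 4179973 × 1.19209e-06 V = 4.98292 V.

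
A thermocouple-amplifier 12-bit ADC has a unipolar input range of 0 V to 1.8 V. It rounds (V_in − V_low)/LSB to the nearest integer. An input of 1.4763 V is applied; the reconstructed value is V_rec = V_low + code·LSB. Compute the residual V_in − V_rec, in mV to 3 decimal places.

0.177 mV

LSB = 1.8/2^12 = 439.45 µV.
Scaled input = 3359.4027 LSBs, so code = 3359.
Code 3359 maps back to 0 + 3359×0.000439453 V = 1.476123 V.
V_in − V_rec = 0.000176953 V = 0.177 mV.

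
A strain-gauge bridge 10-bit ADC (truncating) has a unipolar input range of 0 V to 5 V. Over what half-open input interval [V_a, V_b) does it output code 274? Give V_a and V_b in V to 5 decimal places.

LSB = 5/2^10 = 4.883 mV.
V_a = V_low + 274·LSB = 1.33789 V; V_b = V_low + 275·LSB = 1.34277 V.

[1.33789 V, 1.34277 V)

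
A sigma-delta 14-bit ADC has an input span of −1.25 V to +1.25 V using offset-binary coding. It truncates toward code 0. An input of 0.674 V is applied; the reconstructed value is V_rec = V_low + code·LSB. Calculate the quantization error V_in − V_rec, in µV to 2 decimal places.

LSB = 2.5/2^14 = 152.59 µV.
Scaled input = 12609.1264 LSBs, so code = 12609.
Code 12609 maps back to (−1.25) + 12609×0.000152588 V = 0.67398071 V.
V_in − V_rec = 1.92871e-05 V = 19.29 µV.

19.29 µV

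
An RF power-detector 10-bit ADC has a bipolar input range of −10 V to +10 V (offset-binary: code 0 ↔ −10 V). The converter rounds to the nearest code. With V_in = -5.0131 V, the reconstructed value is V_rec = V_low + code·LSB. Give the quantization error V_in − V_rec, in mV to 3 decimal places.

6.431 mV

Step size: 20 V ÷ 2^10 = 19.531 mV.
Scaled input = 255.3293 LSBs, so code = 255.
V_rec = (−10) + 255·0.0195312 = -5.0195312 V.
V_in − V_rec = 0.00643125 V = 6.431 mV.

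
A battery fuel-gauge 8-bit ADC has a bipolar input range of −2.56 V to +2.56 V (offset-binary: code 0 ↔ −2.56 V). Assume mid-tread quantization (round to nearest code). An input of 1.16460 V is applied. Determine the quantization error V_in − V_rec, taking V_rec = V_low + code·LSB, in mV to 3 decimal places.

4.600 mV

One LSB is 5.12 V / 256 = 20.000 mV.
Scaled input = 186.2300 LSBs, so code = 186.
V_rec = (−2.56) + 186·0.02 = 1.16 V.
Difference: 0.0046 V → 4.600 mV.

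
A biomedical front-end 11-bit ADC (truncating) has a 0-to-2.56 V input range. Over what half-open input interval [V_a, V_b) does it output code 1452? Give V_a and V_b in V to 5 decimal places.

LSB = 2.56/2^11 = 1.250 mV.
V_a = V_low + 1452·LSB = 1.815 V; V_b = V_low + 1453·LSB = 1.81625 V.

[1.81500 V, 1.81625 V)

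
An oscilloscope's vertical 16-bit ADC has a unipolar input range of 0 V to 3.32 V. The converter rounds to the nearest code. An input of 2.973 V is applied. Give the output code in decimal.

code 58686

LSB = 3.32 V / 65536 = 50.66 µV.
(2.973 − 0) / 5.06592e-05 = 58686.304 LSBs.
round(58686.304) = 58686.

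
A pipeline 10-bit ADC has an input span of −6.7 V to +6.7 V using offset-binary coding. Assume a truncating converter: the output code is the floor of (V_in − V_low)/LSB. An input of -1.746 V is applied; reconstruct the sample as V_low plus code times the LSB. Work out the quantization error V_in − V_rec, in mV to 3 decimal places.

7.516 mV

LSB = 13.4/2^10 = 13.086 mV.
(V_in − V_low)/LSB = (-1.746 − (−6.7))/0.0130859 = 378.5743 → code 378 (floor).
Code 378 maps back to (−6.7) + 378×0.0130859 V = -1.7535156 V.
Difference: 0.00751562 V → 7.516 mV.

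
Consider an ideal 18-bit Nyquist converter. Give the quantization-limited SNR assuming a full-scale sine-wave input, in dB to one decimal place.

SNR ≈ 6.02·N + 1.76 dB = 6.02·18 + 1.76 = 110.12 dB.

110.1 dB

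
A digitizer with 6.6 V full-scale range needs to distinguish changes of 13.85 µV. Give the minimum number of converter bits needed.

19 bits

Number of steps required ≥ 6.6 V / 13.85 µV = 476534.30.
Need 2^N ≥ 476534.30; 2^18 = 262144, 2^19 = 524288.
Minimum N = 19.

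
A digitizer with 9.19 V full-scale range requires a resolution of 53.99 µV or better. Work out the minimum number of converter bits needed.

18 bits

Number of steps required ≥ 9.19 V / 53.99 µV = 170216.71.
Need 2^N ≥ 170216.71; 2^17 = 131072, 2^18 = 262144.
Minimum N = 18.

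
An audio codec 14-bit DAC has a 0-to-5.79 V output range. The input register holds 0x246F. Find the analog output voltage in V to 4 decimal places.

3.2961 V

LSB = 5.79 V / 2^14 = 353.39 µV.
Code 0x246F = 9327 decimal.
V_out = 0 + 9327 × 0.000353394 V = 3.2961 V.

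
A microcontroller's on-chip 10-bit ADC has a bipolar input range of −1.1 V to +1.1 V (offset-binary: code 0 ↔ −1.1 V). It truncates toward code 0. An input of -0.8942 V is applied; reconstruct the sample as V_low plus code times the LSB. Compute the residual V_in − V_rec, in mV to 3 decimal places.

1.698 mV

LSB = 2.2/2^10 = 2.148 mV.
Scaled input = 95.7905 LSBs, so code = 95.
Reconstructed: -0.89589844 V.
Error = -0.8942 − (−0.89589844) = 0.00169844 V = 1.698 mV.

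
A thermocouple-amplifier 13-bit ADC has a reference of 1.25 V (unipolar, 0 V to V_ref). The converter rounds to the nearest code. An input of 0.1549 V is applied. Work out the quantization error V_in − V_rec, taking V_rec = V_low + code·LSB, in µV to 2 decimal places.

23.29 µV

One LSB is 1.25 V / 8192 = 152.59 µV.
(0.1549 − 0)/0.000152588 = 1015.1526; round gives code 1015.
Reconstructed: 0.15487671 V.
V_in − V_rec = 2.3291e-05 V = 23.29 µV.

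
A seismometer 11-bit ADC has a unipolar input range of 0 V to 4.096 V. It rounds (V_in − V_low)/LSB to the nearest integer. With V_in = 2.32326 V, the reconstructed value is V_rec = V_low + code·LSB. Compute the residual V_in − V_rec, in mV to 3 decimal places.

One LSB is 4.096 V / 2048 = 2.000 mV.
Scaled input = 1161.6300 LSBs, so code = 1162.
V_rec = 0 + 1162·0.002 = 2.324 V.
Difference: -0.00074 V → -0.740 mV.

-0.740 mV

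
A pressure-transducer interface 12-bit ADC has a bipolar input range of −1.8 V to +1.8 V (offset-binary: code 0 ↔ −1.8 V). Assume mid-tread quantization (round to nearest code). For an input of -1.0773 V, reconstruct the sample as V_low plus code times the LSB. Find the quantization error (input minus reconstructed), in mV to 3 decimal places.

Step size: 3.6 V ÷ 2^12 = 0.879 mV.
Scaled input = 822.2720 LSBs, so code = 822.
Code 822 maps back to (−1.8) + 822×0.000878906 V = -1.0775391 V.
V_in − V_rec = 0.000239062 V = 0.239 mV.

0.239 mV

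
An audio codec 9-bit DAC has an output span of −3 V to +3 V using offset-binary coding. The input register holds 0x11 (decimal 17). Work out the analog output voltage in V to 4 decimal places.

-2.8008 V

LSB = 6 V / 2^9 = 11.719 mV.
Code 0x11 = 17 decimal.
V_out = (−3) + 17 × 0.0117188 V = -2.80078 V.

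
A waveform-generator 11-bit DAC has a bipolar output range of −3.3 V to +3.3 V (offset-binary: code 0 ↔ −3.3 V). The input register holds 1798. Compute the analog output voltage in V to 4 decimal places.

2.4943 V

LSB = 6.6 V / 2^11 = 3.223 mV.
V_out = (−3.3) + 1798 × 0.00322266 V = 2.49434 V.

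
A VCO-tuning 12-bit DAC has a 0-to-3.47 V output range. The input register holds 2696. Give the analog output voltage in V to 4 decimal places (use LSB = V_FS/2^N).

2.2840 V

LSB = 3.47 V / 2^12 = 0.847 mV.
V_out = 0 + 2696 × 0.000847168 V = 2.28396 V.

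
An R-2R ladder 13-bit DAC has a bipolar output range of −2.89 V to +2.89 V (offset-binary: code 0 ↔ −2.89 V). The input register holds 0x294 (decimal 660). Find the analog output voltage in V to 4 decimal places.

-2.4243 V

LSB = 5.78 V / 2^13 = 0.706 mV.
Code 0x294 = 660 decimal.
V_out = (−2.89) + 660 × 0.000705566 V = -2.42433 V.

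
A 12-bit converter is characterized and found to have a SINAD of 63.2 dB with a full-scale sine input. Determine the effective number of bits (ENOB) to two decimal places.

10.21 bits

ENOB = (SINAD − 1.76) / 6.02 = (63.2 − 1.76)/6.02 = 10.206.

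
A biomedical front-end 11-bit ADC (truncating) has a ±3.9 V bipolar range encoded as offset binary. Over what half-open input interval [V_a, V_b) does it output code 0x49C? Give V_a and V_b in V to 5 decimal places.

[0.59414 V, 0.59795 V)

LSB = 7.8/2^11 = 3.809 mV.
Code 0x49C = 1180 decimal.
V_a = V_low + 1180·LSB = 0.594141 V; V_b = V_low + 1181·LSB = 0.597949 V.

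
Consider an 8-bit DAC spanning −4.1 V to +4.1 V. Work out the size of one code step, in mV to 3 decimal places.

32.031 mV

Full-scale span = 8.2 V.
LSB = 8.2 / 2^8 = 8.2 / 256 = 0.0320312 V = 32.031 mV.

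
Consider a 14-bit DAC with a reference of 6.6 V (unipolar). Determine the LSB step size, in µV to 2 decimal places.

402.83 µV

Full-scale span = 6.6 V.
LSB = 6.6 / 2^14 = 6.6 / 16384 = 0.000402832 V = 402.83 µV.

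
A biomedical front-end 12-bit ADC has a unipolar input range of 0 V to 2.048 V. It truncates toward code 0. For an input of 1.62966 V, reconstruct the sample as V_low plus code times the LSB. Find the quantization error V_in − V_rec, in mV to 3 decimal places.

0.160 mV

LSB = 2.048/2^12 = 0.500 mV.
(V_in − V_low)/LSB = (1.62966 − 0)/0.0005 = 3259.3200 → code 3259 (floor).
Code 3259 maps back to 0 + 3259×0.0005 V = 1.6295 V.
Error = 1.62966 − 1.6295 = 0.00016 V = 0.160 mV.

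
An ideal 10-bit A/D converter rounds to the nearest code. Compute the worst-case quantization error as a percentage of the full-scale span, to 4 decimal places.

Rounding → worst-case error = ½ LSB = V_FS/2^11, so 100/2048 = 0.0488281 % of full scale.

0.0488 %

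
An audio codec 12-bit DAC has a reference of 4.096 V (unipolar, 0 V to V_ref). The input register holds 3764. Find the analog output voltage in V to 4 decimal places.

3.7640 V

LSB = 4.096 V / 2^12 = 1.000 mV.
V_out = 0 + 3764 × 0.001 V = 3.764 V.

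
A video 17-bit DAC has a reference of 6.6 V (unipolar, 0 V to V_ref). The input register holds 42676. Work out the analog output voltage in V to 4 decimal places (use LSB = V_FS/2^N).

LSB = 6.6 V / 2^17 = 50.35 µV.
V_out = 0 + 42676 × 5.0354e-05 V = 2.14891 V.

2.1489 V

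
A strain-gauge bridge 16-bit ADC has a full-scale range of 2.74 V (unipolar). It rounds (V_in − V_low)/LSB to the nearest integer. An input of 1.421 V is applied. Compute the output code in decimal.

Full-scale span = 2.74 V; LSB = 2.74/2^16 = 41.81 µV.
Input sits at 33987.831 steps above V_low.
Round → code 33988.

code 33988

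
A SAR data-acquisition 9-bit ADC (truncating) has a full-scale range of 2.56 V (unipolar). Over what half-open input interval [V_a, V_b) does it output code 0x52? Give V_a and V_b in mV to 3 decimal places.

LSB = 2.56/2^9 = 5.000 mV.
Code 0x52 = 82 decimal.
V_a = V_low + 82·LSB = 0.41 V; V_b = V_low + 83·LSB = 0.415 V.

[410.000 mV, 415.000 mV)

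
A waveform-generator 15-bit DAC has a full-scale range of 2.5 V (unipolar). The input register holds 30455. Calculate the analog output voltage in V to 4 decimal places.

LSB = 2.5 V / 2^15 = 76.29 µV.
V_out = 0 + 30455 × 7.62939e-05 V = 2.32353 V.

2.3235 V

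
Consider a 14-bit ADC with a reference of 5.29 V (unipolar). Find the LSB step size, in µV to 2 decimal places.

Full-scale span = 5.29 V.
LSB = 5.29 / 2^14 = 5.29 / 16384 = 0.000322876 V = 322.88 µV.

322.88 µV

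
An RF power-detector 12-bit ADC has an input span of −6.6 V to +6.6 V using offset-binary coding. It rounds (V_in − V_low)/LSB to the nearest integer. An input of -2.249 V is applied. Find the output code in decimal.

With 4096 levels over 13.2 V, one step is 3.223 mV.
Input sits at 1350.128 steps above V_low.
round(1350.128) = 1350.

code 1350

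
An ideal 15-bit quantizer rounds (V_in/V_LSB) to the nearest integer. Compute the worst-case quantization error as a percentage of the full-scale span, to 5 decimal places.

0.00153 %

Rounding → worst-case error = ½ LSB = V_FS/2^16, so 100/65536 = 0.00152588 % of full scale.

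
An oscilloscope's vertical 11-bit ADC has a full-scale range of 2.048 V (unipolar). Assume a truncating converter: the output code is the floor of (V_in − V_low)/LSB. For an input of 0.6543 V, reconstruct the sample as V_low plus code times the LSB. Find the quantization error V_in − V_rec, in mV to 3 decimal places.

Step size: 2.048 V ÷ 2^11 = 1.000 mV.
(V_in − V_low)/LSB = (0.6543 − 0)/0.001 = 654.3000 → code 654 (floor).
Reconstructed: 0.654 V.
V_in − V_rec = 0.0003 V = 0.300 mV.

0.300 mV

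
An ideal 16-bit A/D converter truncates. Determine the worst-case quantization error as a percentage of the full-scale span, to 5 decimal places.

Truncating → worst-case error = 1 LSB = V_FS/2^16, so 100/65536 = 0.00152588 % of full scale.

0.00153 %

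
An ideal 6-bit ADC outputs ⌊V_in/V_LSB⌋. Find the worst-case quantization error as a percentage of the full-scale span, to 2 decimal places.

Truncating → worst-case error = 1 LSB = V_FS/2^6, so 100/64 = 1.5625 % of full scale.

1.56 %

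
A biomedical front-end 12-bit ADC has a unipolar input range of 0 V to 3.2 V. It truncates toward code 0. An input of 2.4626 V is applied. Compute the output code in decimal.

code 3152

Full-scale span = 3.2 V; LSB = 3.2/2^12 = 0.781 mV.
Input sits at 3152.128 steps above V_low.
Floor → code 3152.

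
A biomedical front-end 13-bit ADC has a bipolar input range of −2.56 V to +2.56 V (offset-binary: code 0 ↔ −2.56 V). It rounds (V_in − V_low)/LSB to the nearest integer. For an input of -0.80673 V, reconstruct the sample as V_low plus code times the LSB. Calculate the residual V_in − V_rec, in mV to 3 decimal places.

LSB = 5.12/2^13 = 0.625 mV.
Scaled input = 2805.2320 LSBs, so code = 2805.
Code 2805 maps back to (−2.56) + 2805×0.000625 V = -0.806875 V.
Difference: 0.000145 V → 0.145 mV.

0.145 mV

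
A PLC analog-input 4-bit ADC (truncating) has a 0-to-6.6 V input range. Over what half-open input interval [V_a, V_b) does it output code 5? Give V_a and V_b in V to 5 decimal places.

[2.06250 V, 2.47500 V)

LSB = 6.6/2^4 = 412.500 mV.
V_a = V_low + 5·LSB = 2.0625 V; V_b = V_low + 6·LSB = 2.475 V.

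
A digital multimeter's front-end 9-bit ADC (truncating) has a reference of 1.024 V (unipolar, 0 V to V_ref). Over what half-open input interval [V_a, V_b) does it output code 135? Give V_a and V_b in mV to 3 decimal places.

[270.000 mV, 272.000 mV)

LSB = 1.024/2^9 = 2.000 mV.
V_a = V_low + 135·LSB = 0.27 V; V_b = V_low + 136·LSB = 0.272 V.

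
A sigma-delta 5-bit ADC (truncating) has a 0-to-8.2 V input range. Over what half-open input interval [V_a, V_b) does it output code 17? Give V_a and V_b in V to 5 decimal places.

[4.35625 V, 4.61250 V)

LSB = 8.2/2^5 = 256.250 mV.
V_a = V_low + 17·LSB = 4.35625 V; V_b = V_low + 18·LSB = 4.6125 V.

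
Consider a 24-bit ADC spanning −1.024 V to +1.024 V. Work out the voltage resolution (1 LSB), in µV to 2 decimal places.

0.12 µV

Full-scale span = 2.048 V.
LSB = 2.048 / 2^24 = 2.048 / 16777216 = 1.2207e-07 V = 0.12 µV.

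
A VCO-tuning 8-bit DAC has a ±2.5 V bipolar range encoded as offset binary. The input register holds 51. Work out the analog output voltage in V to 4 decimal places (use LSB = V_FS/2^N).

-1.5039 V

LSB = 5 V / 2^8 = 19.531 mV.
V_out = (−2.5) + 51 × 0.0195312 V = -1.50391 V.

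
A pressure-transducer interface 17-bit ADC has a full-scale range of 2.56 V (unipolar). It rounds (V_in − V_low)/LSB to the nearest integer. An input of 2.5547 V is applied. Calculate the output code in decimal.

code 130801

Full-scale span = 2.56 V; LSB = 2.56/2^17 = 19.53 µV.
(2.5547 − 0) / 1.95313e-05 = 130800.640 LSBs.
Round → code 130801.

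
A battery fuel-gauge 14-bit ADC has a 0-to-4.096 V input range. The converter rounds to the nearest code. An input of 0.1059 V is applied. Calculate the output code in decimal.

LSB = 4.096 V / 16384 = 250.00 µV.
(0.1059 − 0) / 0.00025 = 423.600 LSBs.
So the output code is 424.

code 424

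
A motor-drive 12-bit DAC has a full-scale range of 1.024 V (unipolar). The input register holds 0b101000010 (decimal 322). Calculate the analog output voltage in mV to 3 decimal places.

LSB = 1.024 V / 2^12 = 250.00 µV.
Code 0b101000010 = 322 decimal.
V_out = 0 + 322 × 0.00025 V = 0.0805 V.
= 80.500 mV.

80.500 mV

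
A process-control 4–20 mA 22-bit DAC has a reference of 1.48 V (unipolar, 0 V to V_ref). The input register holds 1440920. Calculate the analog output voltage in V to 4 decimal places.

LSB = 1.48 V / 2^22 = 0.35 µV.
V_out = 0 + 1440920 × 3.52859e-07 V = 0.508442 V.

0.5084 V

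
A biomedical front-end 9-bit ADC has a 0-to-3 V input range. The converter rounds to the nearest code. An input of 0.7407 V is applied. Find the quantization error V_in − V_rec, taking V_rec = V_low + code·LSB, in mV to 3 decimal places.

Step size: 3 V ÷ 2^9 = 5.859 mV.
Scaled input = 126.4128 LSBs, so code = 126.
V_rec = 0 + 126·0.00585938 = 0.73828125 V.
Difference: 0.00241875 V → 2.419 mV.

2.419 mV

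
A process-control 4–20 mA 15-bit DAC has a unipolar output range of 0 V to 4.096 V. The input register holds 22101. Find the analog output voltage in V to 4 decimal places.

LSB = 4.096 V / 2^15 = 125.00 µV.
V_out = 0 + 22101 × 0.000125 V = 2.76262 V.

2.7626 V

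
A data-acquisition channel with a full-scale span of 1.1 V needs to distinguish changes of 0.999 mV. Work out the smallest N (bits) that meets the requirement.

Number of steps required ≥ 1.1 V / 0.999 mV = 1101.10.
Need 2^N ≥ 1101.10; 2^10 = 1024, 2^11 = 2048.
Minimum N = 11.

11 bits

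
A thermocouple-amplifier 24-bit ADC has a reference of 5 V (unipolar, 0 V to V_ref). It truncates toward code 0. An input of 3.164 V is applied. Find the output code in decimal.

Full-scale span = 5 V; LSB = 5/2^24 = 0.30 µV.
Input sits at 10616622.285 steps above V_low.
⌊·⌋(10616622.285) = 10616622.

code 10616622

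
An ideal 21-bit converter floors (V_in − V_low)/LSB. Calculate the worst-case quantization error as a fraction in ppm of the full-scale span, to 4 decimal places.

Truncating → worst-case error = 1 LSB = V_FS/2^21, so 1e+06/2097152 = 0.476837 ppm of full scale.

0.4768 ppm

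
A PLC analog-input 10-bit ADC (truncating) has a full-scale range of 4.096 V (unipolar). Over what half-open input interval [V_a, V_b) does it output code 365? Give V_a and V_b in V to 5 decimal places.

[1.46000 V, 1.46400 V)

LSB = 4.096/2^10 = 4.000 mV.
V_a = V_low + 365·LSB = 1.46 V; V_b = V_low + 366·LSB = 1.464 V.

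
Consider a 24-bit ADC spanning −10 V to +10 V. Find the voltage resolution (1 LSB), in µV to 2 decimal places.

Full-scale span = 20 V.
LSB = 20 / 2^24 = 20 / 16777216 = 1.19209e-06 V = 1.19 µV.

1.19 µV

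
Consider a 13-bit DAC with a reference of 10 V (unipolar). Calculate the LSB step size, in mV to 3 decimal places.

1.221 mV

Full-scale span = 10 V.
LSB = 10 / 2^13 = 10 / 8192 = 0.0012207 V = 1.221 mV.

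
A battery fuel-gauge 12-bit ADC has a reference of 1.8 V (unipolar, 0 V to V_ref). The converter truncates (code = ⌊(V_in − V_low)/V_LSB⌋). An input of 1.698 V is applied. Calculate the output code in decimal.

code 3863

With 4096 levels over 1.8 V, one step is 439.45 µV.
(V_in − V_low)/LSB = (1.698 − 0) / 0.000439453 = 3863.893.
Floor → code 3863.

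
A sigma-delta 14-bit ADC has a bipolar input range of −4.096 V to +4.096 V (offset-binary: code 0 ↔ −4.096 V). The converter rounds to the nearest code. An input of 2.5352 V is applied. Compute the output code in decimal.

code 13262

Full-scale span = 8.192 V; LSB = 8.192/2^14 = 0.500 mV.
(V_in − V_low)/LSB = (2.5352 − (−4.096)) / 0.0005 = 13262.400.
Round → code 13262.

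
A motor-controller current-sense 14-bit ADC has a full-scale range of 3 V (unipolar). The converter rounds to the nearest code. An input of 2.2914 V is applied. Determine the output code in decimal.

code 12514

Full-scale span = 3 V; LSB = 3/2^14 = 183.11 µV.
Input sits at 12514.099 steps above V_low.
So the output code is 12514.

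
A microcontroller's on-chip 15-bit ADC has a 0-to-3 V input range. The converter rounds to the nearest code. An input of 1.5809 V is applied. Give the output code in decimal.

code 17268

Full-scale span = 3 V; LSB = 3/2^15 = 91.55 µV.
(V_in − V_low)/LSB = (1.5809 − 0) / 9.15527e-05 = 17267.644.
So the output code is 17268.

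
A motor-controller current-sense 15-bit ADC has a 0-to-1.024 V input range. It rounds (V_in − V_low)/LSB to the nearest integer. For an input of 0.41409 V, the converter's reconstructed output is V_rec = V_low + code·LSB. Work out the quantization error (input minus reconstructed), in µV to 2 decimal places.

-3.75 µV

LSB = 1.024/2^15 = 31.25 µV.
Scaled input = 13250.8800 LSBs, so code = 13251.
Code 13251 maps back to 0 + 13251×3.125e-05 V = 0.41409375 V.
Difference: -3.75e-06 V → -3.75 µV.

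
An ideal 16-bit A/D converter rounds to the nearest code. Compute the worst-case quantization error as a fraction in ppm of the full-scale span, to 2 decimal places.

7.63 ppm

Rounding → worst-case error = ½ LSB = V_FS/2^17, so 1e+06/131072 = 7.62939 ppm of full scale.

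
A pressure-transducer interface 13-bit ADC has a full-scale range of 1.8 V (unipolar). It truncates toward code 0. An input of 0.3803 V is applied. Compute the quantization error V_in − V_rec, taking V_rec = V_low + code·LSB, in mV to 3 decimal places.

0.173 mV

One LSB is 1.8 V / 8192 = 219.73 µV.
(0.3803 − 0)/0.000219727 = 1730.7876; ⌊·⌋ gives code 1730.
Reconstructed: 0.38012695 V.
V_in − V_rec = 0.000173047 V = 0.173 mV.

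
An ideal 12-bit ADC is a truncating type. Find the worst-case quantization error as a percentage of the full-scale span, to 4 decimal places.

0.0244 %

Truncating → worst-case error = 1 LSB = V_FS/2^12, so 100/4096 = 0.0244141 % of full scale.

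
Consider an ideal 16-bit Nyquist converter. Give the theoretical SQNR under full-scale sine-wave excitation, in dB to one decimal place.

98.1 dB

SNR ≈ 6.02·N + 1.76 dB = 6.02·16 + 1.76 = 98.08 dB.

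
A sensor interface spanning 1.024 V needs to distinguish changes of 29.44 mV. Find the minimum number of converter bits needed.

6 bits

Number of steps required ≥ 1.024 V / 29.44 mV = 34.78.
Need 2^N ≥ 34.78; 2^5 = 32, 2^6 = 64.
Minimum N = 6.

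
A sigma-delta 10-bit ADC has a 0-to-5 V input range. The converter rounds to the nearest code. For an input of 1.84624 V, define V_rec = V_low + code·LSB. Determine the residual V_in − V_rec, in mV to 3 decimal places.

0.537 mV

Step size: 5 V ÷ 2^10 = 4.883 mV.
(1.84624 − 0)/0.00488281 = 378.1100; round gives code 378.
Reconstructed: 1.8457031 V.
V_in − V_rec = 0.000536875 V = 0.537 mV.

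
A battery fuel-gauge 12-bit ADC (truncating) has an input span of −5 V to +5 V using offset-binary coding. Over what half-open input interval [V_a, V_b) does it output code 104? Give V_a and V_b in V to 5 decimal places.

[-4.74609 V, -4.74365 V)

LSB = 10/2^12 = 2.441 mV.
V_a = V_low + 104·LSB = -4.74609 V; V_b = V_low + 105·LSB = -4.74365 V.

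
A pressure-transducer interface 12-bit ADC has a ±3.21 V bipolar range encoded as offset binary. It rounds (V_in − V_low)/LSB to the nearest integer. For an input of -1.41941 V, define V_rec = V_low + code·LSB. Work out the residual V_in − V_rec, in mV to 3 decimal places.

0.639 mV

LSB = 6.42/2^12 = 1.567 mV.
(V_in − V_low)/LSB = (-1.41941 − (−3.21))/0.00156738 = 1142.4076 → code 1142 (round).
V_rec = (−3.21) + 1142·0.00156738 = -1.4200488 V.
V_in − V_rec = 0.000638828 V = 0.639 mV.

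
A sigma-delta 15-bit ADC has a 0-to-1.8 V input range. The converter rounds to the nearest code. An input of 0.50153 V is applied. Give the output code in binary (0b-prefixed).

Full-scale span = 1.8 V; LSB = 1.8/2^15 = 54.93 µV.
(0.50153 − 0) / 5.49316e-05 = 9130.075 LSBs.
Round → code 9130.
In binary (0b-prefixed): 0b10001110101010.

code 0b10001110101010 (decimal 9130)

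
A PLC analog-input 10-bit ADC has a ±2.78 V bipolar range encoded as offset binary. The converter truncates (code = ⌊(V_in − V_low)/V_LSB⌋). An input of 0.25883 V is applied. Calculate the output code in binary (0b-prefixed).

With 1024 levels over 5.56 V, one step is 5.430 mV.
Input sits at 559.669 steps above V_low.
⌊·⌋(559.669) = 559.
In binary (0b-prefixed): 0b1000101111.

code 0b1000101111 (decimal 559)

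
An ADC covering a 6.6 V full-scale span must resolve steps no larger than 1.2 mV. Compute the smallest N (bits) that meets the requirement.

Number of steps required ≥ 6.6 V / 1.2 mV = 5500.00.
Need 2^N ≥ 5500.00; 2^12 = 4096, 2^13 = 8192.
Minimum N = 13.

13 bits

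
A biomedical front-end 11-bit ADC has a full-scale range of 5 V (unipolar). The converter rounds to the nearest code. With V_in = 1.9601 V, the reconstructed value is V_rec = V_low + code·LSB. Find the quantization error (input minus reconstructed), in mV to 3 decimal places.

LSB = 5/2^11 = 2.441 mV.
(V_in − V_low)/LSB = (1.9601 − 0)/0.00244141 = 802.8570 → code 803 (round).
Code 803 maps back to 0 + 803×0.00244141 V = 1.9604492 V.
V_in − V_rec = -0.000349219 V = -0.349 mV.

-0.349 mV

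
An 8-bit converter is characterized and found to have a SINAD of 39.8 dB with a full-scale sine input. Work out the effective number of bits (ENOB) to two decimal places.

ENOB = (SINAD − 1.76) / 6.02 = (39.8 − 1.76)/6.02 = 6.319.

6.32 bits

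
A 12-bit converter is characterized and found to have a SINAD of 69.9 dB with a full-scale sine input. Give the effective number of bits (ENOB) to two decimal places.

ENOB = (SINAD − 1.76) / 6.02 = (69.9 − 1.76)/6.02 = 11.319.

11.32 bits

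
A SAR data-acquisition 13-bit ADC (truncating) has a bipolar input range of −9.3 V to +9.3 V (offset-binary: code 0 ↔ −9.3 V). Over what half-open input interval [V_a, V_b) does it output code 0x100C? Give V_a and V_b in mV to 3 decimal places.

[27.246 mV, 29.517 mV)

LSB = 18.6/2^13 = 2.271 mV.
Code 0x100C = 4108 decimal.
V_a = V_low + 4108·LSB = 0.0272461 V; V_b = V_low + 4109·LSB = 0.0295166 V.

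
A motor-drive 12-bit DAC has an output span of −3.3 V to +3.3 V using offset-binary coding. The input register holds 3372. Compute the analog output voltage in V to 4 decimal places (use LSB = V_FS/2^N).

2.1334 V

LSB = 6.6 V / 2^12 = 1.611 mV.
V_out = (−3.3) + 3372 × 0.00161133 V = 2.1334 V.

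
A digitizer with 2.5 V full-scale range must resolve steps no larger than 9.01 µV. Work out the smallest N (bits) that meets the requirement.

Number of steps required ≥ 2.5 V / 9.01 µV = 277469.48.
Need 2^N ≥ 277469.48; 2^18 = 262144, 2^19 = 524288.
Minimum N = 19.

19 bits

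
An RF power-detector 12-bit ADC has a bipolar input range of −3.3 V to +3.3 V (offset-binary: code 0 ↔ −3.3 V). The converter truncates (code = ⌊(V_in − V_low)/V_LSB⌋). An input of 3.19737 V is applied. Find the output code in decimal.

LSB = 6.6 V / 4096 = 1.611 mV.
Input sits at 4032.307 steps above V_low.
⌊·⌋(4032.307) = 4032.

code 4032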